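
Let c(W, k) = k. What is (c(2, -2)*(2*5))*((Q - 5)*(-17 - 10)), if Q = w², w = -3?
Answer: 2160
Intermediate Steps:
Q = 9 (Q = (-3)² = 9)
(c(2, -2)*(2*5))*((Q - 5)*(-17 - 10)) = (-4*5)*((9 - 5)*(-17 - 10)) = (-2*10)*(4*(-27)) = -20*(-108) = 2160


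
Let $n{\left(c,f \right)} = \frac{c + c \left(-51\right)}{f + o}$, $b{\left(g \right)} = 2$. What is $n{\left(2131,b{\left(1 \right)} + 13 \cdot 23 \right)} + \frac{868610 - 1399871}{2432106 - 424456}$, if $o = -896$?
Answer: $\frac{42719801441}{238910350} \approx 178.81$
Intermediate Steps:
$n{\left(c,f \right)} = - \frac{50 c}{-896 + f}$ ($n{\left(c,f \right)} = \frac{c + c \left(-51\right)}{f - 896} = \frac{c - 51 c}{-896 + f} = \frac{\left(-50\right) c}{-896 + f} = - \frac{50 c}{-896 + f}$)
$n{\left(2131,b{\left(1 \right)} + 13 \cdot 23 \right)} + \frac{868610 - 1399871}{2432106 - 424456} = \left(-50\right) 2131 \frac{1}{-896 + \left(2 + 13 \cdot 23\right)} + \frac{868610 - 1399871}{2432106 - 424456} = \left(-50\right) 2131 \frac{1}{-896 + \left(2 + 299\right)} - \frac{531261}{2007650} = \left(-50\right) 2131 \frac{1}{-896 + 301} - \frac{531261}{2007650} = \left(-50\right) 2131 \frac{1}{-595} - \frac{531261}{2007650} = \left(-50\right) 2131 \left(- \frac{1}{595}\right) - \frac{531261}{2007650} = \frac{21310}{119} - \frac{531261}{2007650} = \frac{42719801441}{238910350}$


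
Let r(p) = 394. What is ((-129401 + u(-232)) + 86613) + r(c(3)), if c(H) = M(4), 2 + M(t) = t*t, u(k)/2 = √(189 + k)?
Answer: -42394 + 2*I*√43 ≈ -42394.0 + 13.115*I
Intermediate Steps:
u(k) = 2*√(189 + k)
M(t) = -2 + t² (M(t) = -2 + t*t = -2 + t²)
c(H) = 14 (c(H) = -2 + 4² = -2 + 16 = 14)
((-129401 + u(-232)) + 86613) + r(c(3)) = ((-129401 + 2*√(189 - 232)) + 86613) + 394 = ((-129401 + 2*√(-43)) + 86613) + 394 = ((-129401 + 2*(I*√43)) + 86613) + 394 = ((-129401 + 2*I*√43) + 86613) + 394 = (-42788 + 2*I*√43) + 394 = -42394 + 2*I*√43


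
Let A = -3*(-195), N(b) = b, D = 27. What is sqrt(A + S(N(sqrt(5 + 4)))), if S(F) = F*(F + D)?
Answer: 15*sqrt(3) ≈ 25.981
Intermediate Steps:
A = 585
S(F) = F*(27 + F) (S(F) = F*(F + 27) = F*(27 + F))
sqrt(A + S(N(sqrt(5 + 4)))) = sqrt(585 + sqrt(5 + 4)*(27 + sqrt(5 + 4))) = sqrt(585 + sqrt(9)*(27 + sqrt(9))) = sqrt(585 + 3*(27 + 3)) = sqrt(585 + 3*30) = sqrt(585 + 90) = sqrt(675) = 15*sqrt(3)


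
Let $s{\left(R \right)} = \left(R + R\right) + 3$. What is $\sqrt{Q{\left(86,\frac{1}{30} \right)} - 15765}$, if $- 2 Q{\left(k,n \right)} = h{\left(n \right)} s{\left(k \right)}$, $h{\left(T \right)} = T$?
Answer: $\frac{i \sqrt{567645}}{6} \approx 125.57 i$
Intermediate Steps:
$s{\left(R \right)} = 3 + 2 R$ ($s{\left(R \right)} = 2 R + 3 = 3 + 2 R$)
$Q{\left(k,n \right)} = - \frac{n \left(3 + 2 k\right)}{2}$
$\sqrt{Q{\left(86,\frac{1}{30} \right)} - 15765} = \sqrt{- \frac{3 + 2 \cdot 86}{2 \cdot 30} - 15765} = \sqrt{\left(- \frac{1}{2}\right) \frac{1}{30} \left(3 + 172\right) - 15765} = \sqrt{\left(- \frac{1}{2}\right) \frac{1}{30} \cdot 175 - 15765} = \sqrt{- \frac{35}{12} - 15765} = \sqrt{- \frac{189215}{12}} = \frac{i \sqrt{567645}}{6}$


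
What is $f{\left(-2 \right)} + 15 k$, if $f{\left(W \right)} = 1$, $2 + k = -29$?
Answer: $-464$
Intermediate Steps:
$k = -31$ ($k = -2 - 29 = -31$)
$f{\left(-2 \right)} + 15 k = 1 + 15 \left(-31\right) = 1 - 465 = -464$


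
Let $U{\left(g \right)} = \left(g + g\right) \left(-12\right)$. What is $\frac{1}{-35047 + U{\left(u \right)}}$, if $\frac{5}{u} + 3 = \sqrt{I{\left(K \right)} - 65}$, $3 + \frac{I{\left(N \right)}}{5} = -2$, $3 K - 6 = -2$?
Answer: $- \frac{385477}{13508412139} - \frac{40 i \sqrt{10}}{13508412139} \approx -2.8536 \cdot 10^{-5} - 9.3639 \cdot 10^{-9} i$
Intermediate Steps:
$K = \frac{4}{3}$ ($K = 2 + \frac{1}{3} \left(-2\right) = 2 - \frac{2}{3} = \frac{4}{3} \approx 1.3333$)
$I{\left(N \right)} = -25$ ($I{\left(N \right)} = -15 + 5 \left(-2\right) = -15 - 10 = -25$)
$u = \frac{5}{-3 + 3 i \sqrt{10}}$ ($u = \frac{5}{-3 + \sqrt{-25 - 65}} = \frac{5}{-3 + \sqrt{-90}} = \frac{5}{-3 + 3 i \sqrt{10}} \approx -0.15152 - 0.47913 i$)
$U{\left(g \right)} = - 24 g$ ($U{\left(g \right)} = 2 g \left(-12\right) = - 24 g$)
$\frac{1}{-35047 + U{\left(u \right)}} = \frac{1}{-35047 - 24 \left(- \frac{5}{33} - \frac{5 i \sqrt{10}}{33}\right)} = \frac{1}{-35047 + \left(\frac{40}{11} + \frac{40 i \sqrt{10}}{11}\right)} = \frac{1}{- \frac{385477}{11} + \frac{40 i \sqrt{10}}{11}}$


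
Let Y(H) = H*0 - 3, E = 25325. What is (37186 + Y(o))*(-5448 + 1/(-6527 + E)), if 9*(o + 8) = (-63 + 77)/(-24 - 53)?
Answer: -3807966916049/18798 ≈ -2.0257e+8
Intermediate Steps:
o = -794/99 (o = -8 + ((-63 + 77)/(-24 - 53))/9 = -8 + (14/(-77))/9 = -8 + (14*(-1/77))/9 = -8 + (⅑)*(-2/11) = -8 - 2/99 = -794/99 ≈ -8.0202)
Y(H) = -3 (Y(H) = 0 - 3 = -3)
(37186 + Y(o))*(-5448 + 1/(-6527 + E)) = (37186 - 3)*(-5448 + 1/(-6527 + 25325)) = 37183*(-5448 + 1/18798) = 37183*(-102411503/18798) = -3807966916049/18798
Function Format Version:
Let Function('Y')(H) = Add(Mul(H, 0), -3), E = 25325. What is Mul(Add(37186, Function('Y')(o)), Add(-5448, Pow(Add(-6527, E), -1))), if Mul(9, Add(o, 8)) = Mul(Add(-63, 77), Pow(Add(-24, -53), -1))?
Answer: Rational(-3807966916049, 18798) ≈ -2.0257e+8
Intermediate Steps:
o = Rational(-794, 99) (o = Add(-8, Mul(Rational(1, 9), Mul(Add(-63, 77), Pow(Add(-24, -53), -1)))) = Add(-8, Mul(Rational(1, 9), Mul(14, Pow(-77, -1)))) = Add(-8, Mul(Rational(1, 9), Mul(14, Rational(-1, 77)))) = Add(-8, Mul(Rational(1, 9), Rational(-2, 11))) = Add(-8, Rational(-2, 99)) = Rational(-794, 99) ≈ -8.0202)
Function('Y')(H) = -3 (Function('Y')(H) = Add(0, -3) = -3)
Mul(Add(37186, Function('Y')(o)), Add(-5448, Pow(Add(-6527, E), -1))) = Mul(Add(37186, -3), Add(-5448, Pow(Add(-6527, 25325), -1))) = Mul(37183, Add(-5448, Pow(18798, -1))) = Mul(37183, Add(-5448, Rational(1, 18798))) = Mul(37183, Rational(-102411503, 18798)) = Rational(-3807966916049, 18798)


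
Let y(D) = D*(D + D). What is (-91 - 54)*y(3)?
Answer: -2610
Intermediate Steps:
y(D) = 2*D**2 (y(D) = D*(2*D) = 2*D**2)
(-91 - 54)*y(3) = (-91 - 54)*(2*3**2) = -290*9 = -145*18 = -2610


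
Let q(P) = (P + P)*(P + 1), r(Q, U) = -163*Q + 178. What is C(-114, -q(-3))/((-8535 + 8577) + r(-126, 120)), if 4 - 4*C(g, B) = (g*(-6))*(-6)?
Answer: 1027/20758 ≈ 0.049475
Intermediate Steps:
r(Q, U) = 178 - 163*Q
q(P) = 2*P*(1 + P) (q(P) = (2*P)*(1 + P) = 2*P*(1 + P))
C(g, B) = 1 - 9*g (C(g, B) = 1 - g*(-6)*(-6)/4 = 1 - (-6*g)*(-6)/4 = 1 - 9*g)
C(-114, -q(-3))/((-8535 + 8577) + r(-126, 120)) = (1 - 9*(-114))/((-8535 + 8577) + (178 - 163*(-126))) = (1 + 1026)/(42 + (178 + 20538)) = 1027/(42 + 20716) = 1027/20758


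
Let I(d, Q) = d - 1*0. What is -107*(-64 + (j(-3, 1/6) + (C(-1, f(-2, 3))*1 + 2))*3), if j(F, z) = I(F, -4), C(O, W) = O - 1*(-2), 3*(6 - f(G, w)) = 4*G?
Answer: 6848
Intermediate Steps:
f(G, w) = 6 - 4*G/3
C(O, W) = 2 + O (C(O, W) = O + 2 = 2 + O)
I(d, Q) = d (I(d, Q) = d + 0 = d)
j(F, z) = F
-107*(-64 + (j(-3, 1/6) + (C(-1, f(-2, 3))*1 + 2))*3) = -107*(-64 + (-3 + ((2 - 1)*1 + 2))*3) = -107*(-64 + (-3 + (1*1 + 2))*3) = -107*(-64 + (-3 + (1 + 2))*3) = -107*(-64 + (-3 + 3)*3) = -107*(-64 + 0*3) = -107*(-64 + 0) = -107*(-64) = 6848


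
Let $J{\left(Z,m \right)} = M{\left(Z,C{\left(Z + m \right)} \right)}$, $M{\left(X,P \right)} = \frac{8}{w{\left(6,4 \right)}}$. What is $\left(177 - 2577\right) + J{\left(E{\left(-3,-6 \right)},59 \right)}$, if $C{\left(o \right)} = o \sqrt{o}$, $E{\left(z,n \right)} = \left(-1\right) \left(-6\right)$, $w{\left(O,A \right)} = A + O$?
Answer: $- \frac{11996}{5} \approx -2399.2$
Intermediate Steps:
$E{\left(z,n \right)} = 6$
$C{\left(o \right)} = o^{\frac{3}{2}}$
$M{\left(X,P \right)} = \frac{4}{5}$ ($M{\left(X,P \right)} = \frac{8}{4 + 6} = \frac{8}{10} = 8 \cdot \frac{1}{10} = \frac{4}{5}$)
$J{\left(Z,m \right)} = \frac{4}{5}$
$\left(177 - 2577\right) + J{\left(E{\left(-3,-6 \right)},59 \right)} = \left(177 - 2577\right) + \frac{4}{5} = -2400 + \frac{4}{5} = - \frac{11996}{5}$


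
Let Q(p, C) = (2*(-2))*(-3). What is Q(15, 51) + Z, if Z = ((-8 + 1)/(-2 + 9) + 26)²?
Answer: 637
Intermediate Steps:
Q(p, C) = 12 (Q(p, C) = -4*(-3) = 12)
Z = 625 (Z = (-7/7 + 26)² = (-7*⅐ + 26)² = (-1 + 26)² = 25² = 625)
Q(15, 51) + Z = 12 + 625 = 637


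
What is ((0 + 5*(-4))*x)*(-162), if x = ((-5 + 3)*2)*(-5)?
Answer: 64800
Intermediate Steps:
x = 20 (x = -2*2*(-5) = -4*(-5) = 20)
((0 + 5*(-4))*x)*(-162) = ((0 + 5*(-4))*20)*(-162) = ((0 - 20)*20)*(-162) = -20*20*(-162) = -400*(-162) = 64800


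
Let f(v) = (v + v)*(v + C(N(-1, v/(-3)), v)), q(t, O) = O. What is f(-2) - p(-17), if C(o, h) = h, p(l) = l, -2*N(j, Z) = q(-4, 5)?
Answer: 33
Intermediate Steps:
N(j, Z) = -5/2 (N(j, Z) = -1/2*5 = -5/2)
f(v) = 4*v**2 (f(v) = (v + v)*(v + v) = (2*v)*(2*v) = 4*v**2)
f(-2) - p(-17) = 4*(-2)**2 - 1*(-17) = 4*4 + 17 = 16 + 17 = 33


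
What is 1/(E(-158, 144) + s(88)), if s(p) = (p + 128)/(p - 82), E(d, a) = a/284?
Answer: 71/2592 ≈ 0.027392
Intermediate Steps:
E(d, a) = a/284 (E(d, a) = a*(1/284) = a/284)
s(p) = (128 + p)/(-82 + p)
1/(E(-158, 144) + s(88)) = 1/((1/284)*144 + (128 + 88)/(-82 + 88)) = 1/(36/71 + 216/6) = 1/(36/71 + (1/6)*216) = 1/(36/71 + 36) = 1/(2592/71) = 71/2592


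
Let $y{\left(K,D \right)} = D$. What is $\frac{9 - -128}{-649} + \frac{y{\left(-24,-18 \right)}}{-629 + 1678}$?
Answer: $- \frac{155395}{680801} \approx -0.22825$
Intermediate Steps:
$\frac{9 - -128}{-649} + \frac{y{\left(-24,-18 \right)}}{-629 + 1678} = \frac{9 - -128}{-649} - \frac{18}{-629 + 1678} = \left(9 + 128\right) \left(- \frac{1}{649}\right) - \frac{18}{1049} = 137 \left(- \frac{1}{649}\right) - \frac{18}{1049} = - \frac{137}{649} - \frac{18}{1049} = - \frac{155395}{680801}$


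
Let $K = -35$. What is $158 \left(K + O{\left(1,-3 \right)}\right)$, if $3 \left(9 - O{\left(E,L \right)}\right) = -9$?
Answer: $-3634$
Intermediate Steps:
$O{\left(E,L \right)} = 12$ ($O{\left(E,L \right)} = 9 - -3 = 9 + 3 = 12$)
$158 \left(K + O{\left(1,-3 \right)}\right) = 158 \left(-35 + 12\right) = 158 \left(-23\right) = -3634$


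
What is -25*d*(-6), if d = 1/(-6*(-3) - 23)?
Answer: -30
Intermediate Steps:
d = -1/5 (d = 1/(18 - 23) = 1/(-5) = -1/5 ≈ -0.20000)
-25*d*(-6) = -25*(-1/5)*(-6) = 5*(-6) = -30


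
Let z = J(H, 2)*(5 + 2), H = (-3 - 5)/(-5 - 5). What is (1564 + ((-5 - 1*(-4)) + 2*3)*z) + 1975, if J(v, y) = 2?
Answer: 3609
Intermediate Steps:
H = 4/5 (H = -8/(-10) = -8*(-1/10) = 4/5 ≈ 0.80000)
z = 14 (z = 2*(5 + 2) = 2*7 = 14)
(1564 + ((-5 - 1*(-4)) + 2*3)*z) + 1975 = (1564 + ((-5 - 1*(-4)) + 2*3)*14) + 1975 = (1564 + ((-5 + 4) + 6)*14) + 1975 = (1564 + (-1 + 6)*14) + 1975 = (1564 + 5*14) + 1975 = (1564 + 70) + 1975 = 1634 + 1975 = 3609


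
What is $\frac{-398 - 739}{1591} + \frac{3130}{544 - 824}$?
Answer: $- \frac{529819}{44548} \approx -11.893$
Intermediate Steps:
$\frac{-398 - 739}{1591} + \frac{3130}{544 - 824} = \left(-1137\right) \frac{1}{1591} + \frac{3130}{-280} = - \frac{1137}{1591} + 3130 \left(- \frac{1}{280}\right) = - \frac{1137}{1591} - \frac{313}{28} = - \frac{529819}{44548}$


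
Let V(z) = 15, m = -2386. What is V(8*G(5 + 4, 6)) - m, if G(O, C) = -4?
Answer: 2401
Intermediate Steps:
V(8*G(5 + 4, 6)) - m = 15 - 1*(-2386) = 15 + 2386 = 2401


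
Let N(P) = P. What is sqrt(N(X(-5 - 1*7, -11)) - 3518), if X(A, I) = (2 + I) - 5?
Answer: 2*I*sqrt(883) ≈ 59.431*I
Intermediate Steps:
X(A, I) = -3 + I
sqrt(N(X(-5 - 1*7, -11)) - 3518) = sqrt((-3 - 11) - 3518) = sqrt(-14 - 3518) = sqrt(-3532) = 2*I*sqrt(883)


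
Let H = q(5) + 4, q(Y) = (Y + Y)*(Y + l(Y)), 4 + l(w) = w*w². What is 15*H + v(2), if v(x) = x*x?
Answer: 18964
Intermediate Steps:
l(w) = -4 + w³ (l(w) = -4 + w*w² = -4 + w³)
q(Y) = 2*Y*(-4 + Y + Y³) (q(Y) = (Y + Y)*(Y + (-4 + Y³)) = (2*Y)*(-4 + Y + Y³) = 2*Y*(-4 + Y + Y³))
v(x) = x²
H = 1264 (H = 2*5*(-4 + 5 + 5³) + 4 = 2*5*(-4 + 5 + 125) + 4 = 2*5*126 + 4 = 1260 + 4 = 1264)
15*H + v(2) = 15*1264 + 2² = 18960 + 4 = 18964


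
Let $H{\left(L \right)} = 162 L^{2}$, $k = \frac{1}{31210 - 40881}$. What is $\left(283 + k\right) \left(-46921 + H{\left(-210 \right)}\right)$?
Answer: $\frac{1022341374572}{509} \approx 2.0085 \cdot 10^{9}$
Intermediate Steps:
$k = - \frac{1}{9671}$ ($k = \frac{1}{-9671} = - \frac{1}{9671} \approx -0.0001034$)
$\left(283 + k\right) \left(-46921 + H{\left(-210 \right)}\right) = \left(283 - \frac{1}{9671}\right) \left(-46921 + 162 \left(-210\right)^{2}\right) = \frac{2736892 \left(-46921 + 162 \cdot 44100\right)}{9671} = \frac{2736892 \left(-46921 + 7144200\right)}{9671} = \frac{2736892}{9671} \cdot 7097279 = \frac{1022341374572}{509}$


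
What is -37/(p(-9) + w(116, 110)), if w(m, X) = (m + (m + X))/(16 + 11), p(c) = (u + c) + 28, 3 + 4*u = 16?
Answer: -444/419 ≈ -1.0597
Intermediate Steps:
u = 13/4 (u = -3/4 + (1/4)*16 = -3/4 + 4 = 13/4 ≈ 3.2500)
p(c) = 125/4 + c (p(c) = (13/4 + c) + 28 = 125/4 + c)
w(m, X) = X/27 + 2*m/27 (w(m, X) = (m + (X + m))/27 = (X + 2*m)*(1/27) = X/27 + 2*m/27)
-37/(p(-9) + w(116, 110)) = -37/((125/4 - 9) + ((1/27)*110 + (2/27)*116)) = -37/(89/4 + (110/27 + 232/27)) = -37/(89/4 + 38/3) = -37/(419/12) = (12/419)*(-37) = -444/419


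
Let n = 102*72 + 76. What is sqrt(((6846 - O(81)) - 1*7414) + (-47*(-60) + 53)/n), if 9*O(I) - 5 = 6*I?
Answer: I*sqrt(77072287565)/11130 ≈ 24.943*I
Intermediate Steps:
n = 7420 (n = 7344 + 76 = 7420)
O(I) = 5/9 + 2*I/3 (O(I) = 5/9 + (6*I)/9 = 5/9 + 2*I/3)
sqrt(((6846 - O(81)) - 1*7414) + (-47*(-60) + 53)/n) = sqrt(((6846 - (5/9 + (2/3)*81)) - 1*7414) + (-47*(-60) + 53)/7420) = sqrt(((6846 - (5/9 + 54)) - 7414) + (2820 + 53)*(1/7420)) = sqrt(((6846 - 1*491/9) - 7414) + 2873*(1/7420)) = sqrt(((6846 - 491/9) - 7414) + 2873/7420) = sqrt((61123/9 - 7414) + 2873/7420) = sqrt(-5603/9 + 2873/7420) = sqrt(-41548403/66780) = I*sqrt(77072287565)/11130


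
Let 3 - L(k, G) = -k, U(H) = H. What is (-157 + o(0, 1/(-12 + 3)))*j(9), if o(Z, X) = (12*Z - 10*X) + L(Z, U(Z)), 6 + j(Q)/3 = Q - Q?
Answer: 2752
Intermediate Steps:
L(k, G) = 3 + k (L(k, G) = 3 - (-1)*k = 3 + k)
j(Q) = -18 (j(Q) = -18 + 3*(Q - Q) = -18 + 3*0 = -18 + 0 = -18)
o(Z, X) = 3 - 10*X + 13*Z (o(Z, X) = (12*Z - 10*X) + (3 + Z) = (-10*X + 12*Z) + (3 + Z) = 3 - 10*X + 13*Z)
(-157 + o(0, 1/(-12 + 3)))*j(9) = (-157 + (3 - 10/(-12 + 3) + 13*0))*(-18) = (-157 + (3 - 10/(-9) + 0))*(-18) = (-157 + (3 - 10*(-⅑) + 0))*(-18) = (-157 + (3 + 10/9 + 0))*(-18) = (-157 + 37/9)*(-18) = -1376/9*(-18) = 2752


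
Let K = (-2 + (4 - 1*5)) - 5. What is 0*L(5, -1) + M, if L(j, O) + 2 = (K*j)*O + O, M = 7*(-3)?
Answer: -21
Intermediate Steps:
K = -8 (K = (-2 + (4 - 5)) - 5 = (-2 - 1) - 5 = -3 - 5 = -8)
M = -21
L(j, O) = -2 + O - 8*O*j (L(j, O) = -2 + ((-8*j)*O + O) = -2 + (-8*O*j + O) = -2 + (O - 8*O*j) = -2 + O - 8*O*j)
0*L(5, -1) + M = 0*(-2 - 1 - 8*(-1)*5) - 21 = 0*(-2 - 1 + 40) - 21 = 0*37 - 21 = 0 - 21 = -21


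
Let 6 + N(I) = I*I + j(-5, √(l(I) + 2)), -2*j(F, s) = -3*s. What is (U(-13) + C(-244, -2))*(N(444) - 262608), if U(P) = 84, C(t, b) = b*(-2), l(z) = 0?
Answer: -5762064 + 132*√2 ≈ -5.7619e+6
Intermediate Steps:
j(F, s) = 3*s/2 (j(F, s) = -(-3)*s/2 = 3*s/2)
C(t, b) = -2*b
N(I) = -6 + I² + 3*√2/2 (N(I) = -6 + (I*I + 3*√(0 + 2)/2) = -6 + (I² + 3*√2/2) = -6 + I² + 3*√2/2)
(U(-13) + C(-244, -2))*(N(444) - 262608) = (84 - 2*(-2))*((-6 + 444² + 3*√2/2) - 262608) = (84 + 4)*((-6 + 197136 + 3*√2/2) - 262608) = 88*((197130 + 3*√2/2) - 262608) = 88*(-65478 + 3*√2/2) = -5762064 + 132*√2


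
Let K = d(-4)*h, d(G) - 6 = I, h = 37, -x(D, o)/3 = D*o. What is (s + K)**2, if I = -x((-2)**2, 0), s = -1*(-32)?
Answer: 64516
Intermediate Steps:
s = 32
x(D, o) = -3*D*o
I = 0 (I = -(-3)*(-2)**2*0 = -(-3)*4*0 = -1*0 = 0)
d(G) = 6 (d(G) = 6 + 0 = 6)
K = 222 (K = 6*37 = 222)
(s + K)**2 = (32 + 222)**2 = 254**2 = 64516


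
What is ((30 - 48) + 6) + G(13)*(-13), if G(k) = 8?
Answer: -116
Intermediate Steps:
((30 - 48) + 6) + G(13)*(-13) = ((30 - 48) + 6) + 8*(-13) = (-18 + 6) - 104 = -12 - 104 = -116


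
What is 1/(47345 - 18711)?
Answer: 1/28634 ≈ 3.4923e-5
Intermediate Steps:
1/(47345 - 18711) = 1/28634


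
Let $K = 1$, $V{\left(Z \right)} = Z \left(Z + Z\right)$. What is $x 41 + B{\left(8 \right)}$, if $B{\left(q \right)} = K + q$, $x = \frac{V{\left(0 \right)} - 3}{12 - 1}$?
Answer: $- \frac{24}{11} \approx -2.1818$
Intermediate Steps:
$V{\left(Z \right)} = 2 Z^{2}$ ($V{\left(Z \right)} = Z 2 Z = 2 Z^{2}$)
$x = - \frac{3}{11}$ ($x = \frac{2 \cdot 0^{2} - 3}{12 - 1} = \frac{2 \cdot 0 - 3}{11} = \left(0 - 3\right) \frac{1}{11} = \left(-3\right) \frac{1}{11} = - \frac{3}{11} \approx -0.27273$)
$B{\left(q \right)} = 1 + q$
$x 41 + B{\left(8 \right)} = \left(- \frac{3}{11}\right) 41 + \left(1 + 8\right) = - \frac{123}{11} + 9 = - \frac{24}{11}$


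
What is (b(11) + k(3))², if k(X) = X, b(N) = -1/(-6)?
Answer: 361/36 ≈ 10.028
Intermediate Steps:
b(N) = ⅙ (b(N) = -1*(-⅙) = ⅙)
(b(11) + k(3))² = (⅙ + 3)² = (19/6)² = 361/36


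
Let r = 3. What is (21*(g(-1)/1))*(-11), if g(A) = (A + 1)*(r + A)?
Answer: 0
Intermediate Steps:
g(A) = (1 + A)*(3 + A) (g(A) = (A + 1)*(3 + A) = (1 + A)*(3 + A))
(21*(g(-1)/1))*(-11) = (21*((3 + (-1)**2 + 4*(-1))/1))*(-11) = (21*((3 + 1 - 4)*1))*(-11) = (21*(0*1))*(-11) = (21*0)*(-11) = 0*(-11) = 0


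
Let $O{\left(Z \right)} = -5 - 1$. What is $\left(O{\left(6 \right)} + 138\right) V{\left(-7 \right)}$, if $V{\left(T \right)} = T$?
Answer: $-924$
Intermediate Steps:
$O{\left(Z \right)} = -6$
$\left(O{\left(6 \right)} + 138\right) V{\left(-7 \right)} = \left(-6 + 138\right) \left(-7\right) = 132 \left(-7\right) = -924$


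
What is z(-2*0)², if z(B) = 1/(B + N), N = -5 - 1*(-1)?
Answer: 1/16 ≈ 0.062500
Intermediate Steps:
N = -4 (N = -5 + 1 = -4)
z(B) = 1/(-4 + B) (z(B) = 1/(B - 4) = 1/(-4 + B))
z(-2*0)² = (1/(-4 - 2*0))² = (1/(-4 + 0))² = (1/(-4))² = (-¼)² = 1/16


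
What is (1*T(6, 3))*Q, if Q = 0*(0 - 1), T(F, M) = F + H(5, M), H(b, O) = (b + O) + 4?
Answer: 0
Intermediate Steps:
H(b, O) = 4 + O + b (H(b, O) = (O + b) + 4 = 4 + O + b)
T(F, M) = 9 + F + M (T(F, M) = F + (4 + M + 5) = F + (9 + M) = 9 + F + M)
Q = 0 (Q = 0*(-1) = 0)
(1*T(6, 3))*Q = (1*(9 + 6 + 3))*0 = (1*18)*0 = 18*0 = 0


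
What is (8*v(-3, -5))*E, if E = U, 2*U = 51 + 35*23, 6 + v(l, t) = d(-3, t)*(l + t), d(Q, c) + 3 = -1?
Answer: 89024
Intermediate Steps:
d(Q, c) = -4 (d(Q, c) = -3 - 1 = -4)
v(l, t) = -6 - 4*l - 4*t (v(l, t) = -6 - 4*(l + t) = -6 + (-4*l - 4*t) = -6 - 4*l - 4*t)
U = 428 (U = (51 + 35*23)/2 = (51 + 805)/2 = (½)*856 = 428)
E = 428
(8*v(-3, -5))*E = (8*(-6 - 4*(-3) - 4*(-5)))*428 = (8*(-6 + 12 + 20))*428 = (8*26)*428 = 208*428 = 89024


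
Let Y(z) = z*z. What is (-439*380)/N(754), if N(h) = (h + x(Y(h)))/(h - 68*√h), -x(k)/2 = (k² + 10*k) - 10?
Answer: 62891140/323216127029 - 5671880*√754/323216127029 ≈ -0.00028728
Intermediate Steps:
Y(z) = z²
x(k) = 20 - 20*k - 2*k² (x(k) = -2*((k² + 10*k) - 10) = -2*(-10 + k² + 10*k) = 20 - 20*k - 2*k²)
N(h) = (20 + h - 20*h² - 2*h⁴)/(h - 68*√h) (N(h) = (h + (20 - 20*h² - 2*h⁴))/(h - 68*√h) = (20 + h - 20*h² - 2*h⁴)/(h - 68*√h))
(-439*380)/N(754) = (-439*380)/(((-20 - 1*754 + 2*754⁴ + 20*754²)/(-1*754 + 68*√754))) = -166820*(-754 + 68*√754)/(-20 - 754 + 2*323210442256 + 20*568516) = -166820*(-754 + 68*√754)/(-20 - 754 + 646420884512 + 11370320) = -(-62891140/323216127029 + 5671880*√754/323216127029) = -166820*(-377/323216127029 + 34*√754/323216127029) = 62891140/323216127029 - 5671880*√754/323216127029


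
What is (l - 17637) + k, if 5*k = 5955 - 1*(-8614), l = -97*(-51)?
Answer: -48881/5 ≈ -9776.2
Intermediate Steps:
l = 4947
k = 14569/5 (k = (5955 - 1*(-8614))/5 = (5955 + 8614)/5 = (⅕)*14569 = 14569/5 ≈ 2913.8)
(l - 17637) + k = (4947 - 17637) + 14569/5 = -12690 + 14569/5 = -48881/5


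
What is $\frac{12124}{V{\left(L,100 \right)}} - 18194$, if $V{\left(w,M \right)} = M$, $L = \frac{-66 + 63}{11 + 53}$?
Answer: $- \frac{451819}{25} \approx -18073.0$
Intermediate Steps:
$L = - \frac{3}{64} \approx -0.046875$
$\frac{12124}{V{\left(L,100 \right)}} - 18194 = \frac{12124}{100} - 18194 = 12124 \cdot \frac{1}{100} - 18194 = \frac{3031}{25} - 18194 = - \frac{451819}{25}$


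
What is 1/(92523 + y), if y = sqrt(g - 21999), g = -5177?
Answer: 92523/8560532705 - 2*I*sqrt(6794)/8560532705 ≈ 1.0808e-5 - 1.9257e-8*I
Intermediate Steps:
y = 2*I*sqrt(6794) (y = sqrt(-5177 - 21999) = sqrt(-27176) = 2*I*sqrt(6794) ≈ 164.85*I)
1/(92523 + y) = 1/(92523 + 2*I*sqrt(6794))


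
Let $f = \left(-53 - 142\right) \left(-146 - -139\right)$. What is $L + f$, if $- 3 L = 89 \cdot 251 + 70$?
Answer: $- \frac{18314}{3} \approx -6104.7$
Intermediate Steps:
$f = 1365$ ($f = - 195 \left(-146 + 139\right) = \left(-195\right) \left(-7\right) = 1365$)
$L = - \frac{22409}{3}$ ($L = - \frac{89 \cdot 251 + 70}{3} = - \frac{22339 + 70}{3} = \left(- \frac{1}{3}\right) 22409 = - \frac{22409}{3} \approx -7469.7$)
$L + f = - \frac{22409}{3} + 1365 = - \frac{18314}{3}$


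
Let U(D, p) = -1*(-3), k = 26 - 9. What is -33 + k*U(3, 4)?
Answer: 18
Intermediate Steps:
k = 17
U(D, p) = 3
-33 + k*U(3, 4) = -33 + 17*3 = -33 + 51 = 18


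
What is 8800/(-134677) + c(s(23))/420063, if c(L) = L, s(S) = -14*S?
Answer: -534274342/8081832093 ≈ -0.066108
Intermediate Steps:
8800/(-134677) + c(s(23))/420063 = 8800/(-134677) - 14*23/420063 = 8800*(-1/134677) - 322*1/420063 = -8800/134677 - 46/60009 = -534274342/8081832093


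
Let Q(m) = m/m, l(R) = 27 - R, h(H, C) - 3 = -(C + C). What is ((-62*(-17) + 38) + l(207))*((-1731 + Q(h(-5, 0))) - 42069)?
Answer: -39944688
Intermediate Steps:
h(H, C) = 3 - 2*C (h(H, C) = 3 - (C + C) = 3 - 2*C)
Q(m) = 1
((-62*(-17) + 38) + l(207))*((-1731 + Q(h(-5, 0))) - 42069) = ((-62*(-17) + 38) + (27 - 1*207))*((-1731 + 1) - 42069) = ((1054 + 38) + (27 - 207))*(-1730 - 42069) = (1092 - 180)*(-43799) = 912*(-43799) = -39944688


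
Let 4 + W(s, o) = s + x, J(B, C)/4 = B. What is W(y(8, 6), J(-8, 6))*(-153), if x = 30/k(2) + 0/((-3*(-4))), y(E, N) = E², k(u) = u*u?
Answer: -20655/2 ≈ -10328.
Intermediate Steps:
k(u) = u²
J(B, C) = 4*B
x = 15/2 (x = 30/(2²) + 0/((-3*(-4))) = 30/4 + 0/12 = 30*(¼) + 0*(1/12) = 15/2 + 0 = 15/2 ≈ 7.5000)
W(s, o) = 7/2 + s (W(s, o) = -4 + (s + 15/2) = -4 + (15/2 + s) = 7/2 + s)
W(y(8, 6), J(-8, 6))*(-153) = (7/2 + 8²)*(-153) = (7/2 + 64)*(-153) = (135/2)*(-153) = -20655/2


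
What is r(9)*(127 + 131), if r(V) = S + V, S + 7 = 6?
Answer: 2064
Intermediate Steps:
S = -1 (S = -7 + 6 = -1)
r(V) = -1 + V
r(9)*(127 + 131) = (-1 + 9)*(127 + 131) = 8*258 = 2064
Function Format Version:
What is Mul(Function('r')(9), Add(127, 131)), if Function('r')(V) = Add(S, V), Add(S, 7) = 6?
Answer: 2064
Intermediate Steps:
S = -1 (S = Add(-7, 6) = -1)
Function('r')(V) = Add(-1, V)
Mul(Function('r')(9), Add(127, 131)) = Mul(Add(-1, 9), Add(127, 131)) = Mul(8, 258) = 2064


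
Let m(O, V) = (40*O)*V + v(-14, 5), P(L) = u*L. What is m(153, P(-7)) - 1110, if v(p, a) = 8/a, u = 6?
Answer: -1290742/5 ≈ -2.5815e+5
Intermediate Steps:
P(L) = 6*L
m(O, V) = 8/5 + 40*O*V (m(O, V) = (40*O)*V + 8/5 = 40*O*V + 8*(1/5) = 40*O*V + 8/5 = 8/5 + 40*O*V)
m(153, P(-7)) - 1110 = (8/5 + 40*153*(6*(-7))) - 1110 = (8/5 + 40*153*(-42)) - 1110 = (8/5 - 257040) - 1110 = -1285192/5 - 1110 = -1290742/5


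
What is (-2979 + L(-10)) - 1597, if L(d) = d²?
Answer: -4476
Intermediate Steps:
(-2979 + L(-10)) - 1597 = (-2979 + (-10)²) - 1597 = (-2979 + 100) - 1597 = -2879 - 1597 = -4476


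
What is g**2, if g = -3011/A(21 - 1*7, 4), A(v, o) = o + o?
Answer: 9066121/64 ≈ 1.4166e+5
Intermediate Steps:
A(v, o) = 2*o
g = -3011/8 (g = -3011/(2*4) = -3011/8 ≈ -376.38)
g**2 = (-3011/8)**2 = 9066121/64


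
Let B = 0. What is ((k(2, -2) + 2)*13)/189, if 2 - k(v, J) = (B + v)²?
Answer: 0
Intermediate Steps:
k(v, J) = 2 - v² (k(v, J) = 2 - (0 + v)² = 2 - v²)
((k(2, -2) + 2)*13)/189 = (((2 - 1*2²) + 2)*13)/189 = (((2 - 1*4) + 2)*13)*(1/189) = (((2 - 4) + 2)*13)*(1/189) = ((-2 + 2)*13)*(1/189) = (0*13)*(1/189) = 0*(1/189) = 0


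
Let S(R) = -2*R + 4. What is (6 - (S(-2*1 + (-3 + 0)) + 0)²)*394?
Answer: -74860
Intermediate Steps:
S(R) = 4 - 2*R
(6 - (S(-2*1 + (-3 + 0)) + 0)²)*394 = (6 - ((4 - 2*(-2*1 + (-3 + 0))) + 0)²)*394 = (6 - ((4 - 2*(-2 - 3)) + 0)²)*394 = (6 - ((4 - 2*(-5)) + 0)²)*394 = (6 - ((4 + 10) + 0)²)*394 = (6 - (14 + 0)²)*394 = (6 - 1*14²)*394 = (6 - 1*196)*394 = (6 - 196)*394 = -190*394 = -74860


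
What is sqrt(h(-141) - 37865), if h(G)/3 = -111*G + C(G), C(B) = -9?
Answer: sqrt(9061) ≈ 95.189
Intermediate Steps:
h(G) = -27 - 333*G (h(G) = 3*(-111*G - 9) = 3*(-9 - 111*G) = -27 - 333*G)
sqrt(h(-141) - 37865) = sqrt((-27 - 333*(-141)) - 37865) = sqrt((-27 + 46953) - 37865) = sqrt(46926 - 37865) = sqrt(9061)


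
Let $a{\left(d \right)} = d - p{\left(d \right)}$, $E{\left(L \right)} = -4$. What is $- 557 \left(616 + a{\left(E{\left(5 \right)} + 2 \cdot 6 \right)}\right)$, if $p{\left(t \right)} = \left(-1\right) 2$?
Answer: $-348682$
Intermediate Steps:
$p{\left(t \right)} = -2$
$a{\left(d \right)} = 2 + d$ ($a{\left(d \right)} = d - -2 = d + 2 = 2 + d$)
$- 557 \left(616 + a{\left(E{\left(5 \right)} + 2 \cdot 6 \right)}\right) = - 557 \left(616 + \left(2 + \left(-4 + 2 \cdot 6\right)\right)\right) = - 557 \left(616 + \left(2 + \left(-4 + 12\right)\right)\right) = - 557 \left(616 + \left(2 + 8\right)\right) = - 557 \left(616 + 10\right) = \left(-557\right) 626 = -348682$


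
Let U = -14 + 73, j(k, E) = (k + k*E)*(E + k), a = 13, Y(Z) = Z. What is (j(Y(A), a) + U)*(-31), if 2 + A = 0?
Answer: 7719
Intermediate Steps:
A = -2 (A = -2 + 0 = -2)
j(k, E) = (E + k)*(k + E*k) (j(k, E) = (k + E*k)*(E + k) = (E + k)*(k + E*k))
U = 59
(j(Y(A), a) + U)*(-31) = (-2*(13 - 2 + 13**2 + 13*(-2)) + 59)*(-31) = (-2*(13 - 2 + 169 - 26) + 59)*(-31) = (-2*154 + 59)*(-31) = (-308 + 59)*(-31) = -249*(-31) = 7719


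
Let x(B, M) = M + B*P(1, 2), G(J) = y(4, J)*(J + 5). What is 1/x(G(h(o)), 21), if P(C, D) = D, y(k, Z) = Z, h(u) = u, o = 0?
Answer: 1/21 ≈ 0.047619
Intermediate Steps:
G(J) = J*(5 + J) (G(J) = J*(J + 5) = J*(5 + J))
x(B, M) = M + 2*B (x(B, M) = M + B*2 = M + 2*B)
1/x(G(h(o)), 21) = 1/(21 + 2*(0*(5 + 0))) = 1/(21 + 2*(0*5)) = 1/(21 + 2*0) = 1/(21 + 0) = 1/21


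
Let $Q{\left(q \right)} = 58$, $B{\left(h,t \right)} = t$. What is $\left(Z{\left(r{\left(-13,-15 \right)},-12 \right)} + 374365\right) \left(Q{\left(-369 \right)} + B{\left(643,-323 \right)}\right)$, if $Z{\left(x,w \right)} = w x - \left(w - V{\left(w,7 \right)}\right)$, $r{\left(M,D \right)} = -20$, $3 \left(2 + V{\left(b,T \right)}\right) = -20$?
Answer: $- \frac{297813625}{3} \approx -9.9271 \cdot 10^{7}$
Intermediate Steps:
$V{\left(b,T \right)} = - \frac{26}{3}$ ($V{\left(b,T \right)} = -2 + \frac{1}{3} \left(-20\right) = -2 - \frac{20}{3} = - \frac{26}{3}$)
$Z{\left(x,w \right)} = - \frac{26}{3} - w + w x$ ($Z{\left(x,w \right)} = w x - \left(\frac{26}{3} + w\right) = - \frac{26}{3} - w + w x$)
$\left(Z{\left(r{\left(-13,-15 \right)},-12 \right)} + 374365\right) \left(Q{\left(-369 \right)} + B{\left(643,-323 \right)}\right) = \left(\left(- \frac{26}{3} - -12 - -240\right) + 374365\right) \left(58 - 323\right) = \left(\left(- \frac{26}{3} + 12 + 240\right) + 374365\right) \left(-265\right) = \left(\frac{730}{3} + 374365\right) \left(-265\right) = \frac{1123825}{3} \left(-265\right) = - \frac{297813625}{3}$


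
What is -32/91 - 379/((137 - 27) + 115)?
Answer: -41689/20475 ≈ -2.0361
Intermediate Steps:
-32/91 - 379/((137 - 27) + 115) = -32*1/91 - 379/(110 + 115) = -32/91 - 379/225 = -41689/20475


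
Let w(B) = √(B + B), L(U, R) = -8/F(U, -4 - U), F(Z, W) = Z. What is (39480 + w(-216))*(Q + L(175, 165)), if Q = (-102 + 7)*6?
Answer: -112527024/5 - 1197096*I*√3/175 ≈ -2.2505e+7 - 11848.0*I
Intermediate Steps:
Q = -570 (Q = -95*6 = -570)
L(U, R) = -8/U
w(B) = √2*√B (w(B) = √(2*B) = √2*√B)
(39480 + w(-216))*(Q + L(175, 165)) = (39480 + √2*√(-216))*(-570 - 8/175) = (39480 + √2*(6*I*√6))*(-570 - 8*1/175) = (39480 + 12*I*√3)*(-570 - 8/175) = (39480 + 12*I*√3)*(-99758/175) = -112527024/5 - 1197096*I*√3/175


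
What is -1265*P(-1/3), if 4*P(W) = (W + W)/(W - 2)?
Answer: -1265/14 ≈ -90.357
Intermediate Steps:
P(W) = W/(2*(-2 + W)) (P(W) = ((W + W)/(W - 2))/4 = ((2*W)/(-2 + W))/4 = (2*W/(-2 + W))/4 = W/(2*(-2 + W)))
-1265*P(-1/3) = -1265*(-1/3)/(2*(-2 - 1/3)) = -1265*(-1*⅓)/(2*(-2 - 1*⅓)) = -1265*(-1)/(2*3*(-2 - ⅓)) = -1265*(-1)/(2*3*(-7/3)) = -1265*(-1)*(-3)/(2*3*7) = -1265*1/14 = -1265/14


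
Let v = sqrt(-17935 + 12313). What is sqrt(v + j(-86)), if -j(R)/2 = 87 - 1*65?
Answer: sqrt(-44 + I*sqrt(5622)) ≈ 4.6334 + 8.0912*I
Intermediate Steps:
j(R) = -44 (j(R) = -2*(87 - 1*65) = -2*(87 - 65) = -2*22 = -44)
v = I*sqrt(5622) (v = sqrt(-5622) = I*sqrt(5622) ≈ 74.98*I)
sqrt(v + j(-86)) = sqrt(I*sqrt(5622) - 44) = sqrt(-44 + I*sqrt(5622))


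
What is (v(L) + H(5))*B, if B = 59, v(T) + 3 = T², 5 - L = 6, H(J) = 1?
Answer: -59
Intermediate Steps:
L = -1 (L = 5 - 1*6 = 5 - 6 = -1)
v(T) = -3 + T²
(v(L) + H(5))*B = ((-3 + (-1)²) + 1)*59 = ((-3 + 1) + 1)*59 = (-2 + 1)*59 = -1*59 = -59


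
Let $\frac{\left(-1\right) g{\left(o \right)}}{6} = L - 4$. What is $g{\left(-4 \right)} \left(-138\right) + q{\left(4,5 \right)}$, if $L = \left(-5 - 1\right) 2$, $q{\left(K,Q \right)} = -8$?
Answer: $-13256$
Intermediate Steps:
$L = -12$ ($L = \left(-5 - 1\right) 2 = \left(-6\right) 2 = -12$)
$g{\left(o \right)} = 96$ ($g{\left(o \right)} = - 6 \left(-12 - 4\right) = \left(-6\right) \left(-16\right) = 96$)
$g{\left(-4 \right)} \left(-138\right) + q{\left(4,5 \right)} = 96 \left(-138\right) - 8 = -13248 - 8 = -13256$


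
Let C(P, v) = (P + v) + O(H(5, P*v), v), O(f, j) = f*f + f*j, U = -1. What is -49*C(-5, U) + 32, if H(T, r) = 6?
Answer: -1144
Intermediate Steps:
O(f, j) = f**2 + f*j
C(P, v) = 36 + P + 7*v (C(P, v) = (P + v) + 6*(6 + v) = (P + v) + (36 + 6*v) = 36 + P + 7*v)
-49*C(-5, U) + 32 = -49*(36 - 5 + 7*(-1)) + 32 = -49*(36 - 5 - 7) + 32 = -49*24 + 32 = -1176 + 32 = -1144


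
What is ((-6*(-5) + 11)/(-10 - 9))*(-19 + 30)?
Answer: -451/19 ≈ -23.737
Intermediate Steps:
((-6*(-5) + 11)/(-10 - 9))*(-19 + 30) = ((30 + 11)/(-19))*11 = (41*(-1/19))*11 = -41/19*11 = -451/19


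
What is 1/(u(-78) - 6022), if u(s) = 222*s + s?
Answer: -1/23416 ≈ -4.2706e-5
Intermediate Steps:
u(s) = 223*s
1/(u(-78) - 6022) = 1/(223*(-78) - 6022) = 1/(-17394 - 6022) = 1/(-23416) = -1/23416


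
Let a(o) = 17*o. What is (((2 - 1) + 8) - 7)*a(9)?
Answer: 306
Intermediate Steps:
(((2 - 1) + 8) - 7)*a(9) = (((2 - 1) + 8) - 7)*(17*9) = ((1 + 8) - 7)*153 = (9 - 7)*153 = 2*153 = 306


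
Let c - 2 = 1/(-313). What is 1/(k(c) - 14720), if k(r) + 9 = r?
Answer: -313/4609552 ≈ -6.7902e-5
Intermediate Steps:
c = 625/313 (c = 2 + 1/(-313) = 2 - 1/313 = 625/313 ≈ 1.9968)
k(r) = -9 + r
1/(k(c) - 14720) = 1/((-9 + 625/313) - 14720) = 1/(-2192/313 - 14720) = 1/(-4609552/313) = -313/4609552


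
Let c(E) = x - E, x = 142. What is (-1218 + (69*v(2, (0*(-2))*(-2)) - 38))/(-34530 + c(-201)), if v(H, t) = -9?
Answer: 1877/34187 ≈ 0.054904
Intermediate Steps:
c(E) = 142 - E
(-1218 + (69*v(2, (0*(-2))*(-2)) - 38))/(-34530 + c(-201)) = (-1218 + (69*(-9) - 38))/(-34530 + (142 - 1*(-201))) = (-1218 + (-621 - 38))/(-34530 + (142 + 201)) = (-1218 - 659)/(-34530 + 343) = -1877/(-34187) = -1877*(-1/34187) = 1877/34187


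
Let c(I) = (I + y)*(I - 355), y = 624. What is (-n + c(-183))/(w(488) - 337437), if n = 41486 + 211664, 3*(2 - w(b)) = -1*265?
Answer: 183903/126505 ≈ 1.4537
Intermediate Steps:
w(b) = 271/3 (w(b) = 2 - (-1)*265/3 = 2 - ⅓*(-265) = 2 + 265/3 = 271/3)
n = 253150
c(I) = (-355 + I)*(624 + I) (c(I) = (I + 624)*(I - 355) = (624 + I)*(-355 + I) = (-355 + I)*(624 + I))
(-n + c(-183))/(w(488) - 337437) = (-1*253150 + (-221520 + (-183)² + 269*(-183)))/(271/3 - 337437) = (-253150 + (-221520 + 33489 - 49227))/(-1012040/3) = (-253150 - 237258)*(-3/1012040) = -490408*(-3/1012040) = 183903/126505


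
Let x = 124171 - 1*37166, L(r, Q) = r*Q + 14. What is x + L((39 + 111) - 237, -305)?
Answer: 113554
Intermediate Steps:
L(r, Q) = 14 + Q*r (L(r, Q) = Q*r + 14 = 14 + Q*r)
x = 87005 (x = 124171 - 37166 = 87005)
x + L((39 + 111) - 237, -305) = 87005 + (14 - 305*((39 + 111) - 237)) = 87005 + (14 - 305*(150 - 237)) = 87005 + (14 - 305*(-87)) = 87005 + (14 + 26535) = 87005 + 26549 = 113554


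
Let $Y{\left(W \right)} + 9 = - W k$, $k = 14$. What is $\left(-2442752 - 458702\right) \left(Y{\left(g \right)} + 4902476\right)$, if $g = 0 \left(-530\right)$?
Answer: $-14224282487018$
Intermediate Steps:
$g = 0$
$Y{\left(W \right)} = -9 - 14 W$ ($Y{\left(W \right)} = -9 + - W 14 = -9 - 14 W$)
$\left(-2442752 - 458702\right) \left(Y{\left(g \right)} + 4902476\right) = \left(-2442752 - 458702\right) \left(\left(-9 - 0\right) + 4902476\right) = - 2901454 \left(\left(-9 + 0\right) + 4902476\right) = - 2901454 \left(-9 + 4902476\right) = \left(-2901454\right) 4902467 = -14224282487018$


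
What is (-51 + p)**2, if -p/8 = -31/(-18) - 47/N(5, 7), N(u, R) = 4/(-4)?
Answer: 15737089/81 ≈ 1.9429e+5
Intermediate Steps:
N(u, R) = -1 (N(u, R) = 4*(-1/4) = -1)
p = -3508/9 (p = -8*(-31/(-18) - 47/(-1)) = -8*(-31*(-1/18) - 47*(-1)) = -8*(31/18 + 47) = -8*877/18 = -3508/9 ≈ -389.78)
(-51 + p)**2 = (-51 - 3508/9)**2 = (-3967/9)**2 = 15737089/81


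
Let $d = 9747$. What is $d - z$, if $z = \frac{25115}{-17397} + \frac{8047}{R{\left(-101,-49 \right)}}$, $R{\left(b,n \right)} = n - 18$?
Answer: $\frac{11502769817}{1165599} \approx 9868.5$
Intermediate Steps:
$R{\left(b,n \right)} = -18 + n$ ($R{\left(b,n \right)} = n - 18 = -18 + n$)
$z = - \frac{141676364}{1165599}$ ($z = \frac{25115}{-17397} + \frac{8047}{-18 - 49} = 25115 \left(- \frac{1}{17397}\right) + \frac{8047}{-67} = - \frac{25115}{17397} + 8047 \left(- \frac{1}{67}\right) = - \frac{25115}{17397} - \frac{8047}{67} = - \frac{141676364}{1165599} \approx -121.55$)
$d - z = 9747 - - \frac{141676364}{1165599} = 9747 + \frac{141676364}{1165599} = \frac{11502769817}{1165599}$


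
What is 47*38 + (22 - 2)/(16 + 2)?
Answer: 16084/9 ≈ 1787.1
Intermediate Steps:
47*38 + (22 - 2)/(16 + 2) = 1786 + 20/18 = 1786 + 20*(1/18) = 1786 + 10/9 = 16084/9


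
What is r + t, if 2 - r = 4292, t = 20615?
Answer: 16325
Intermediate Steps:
r = -4290 (r = 2 - 1*4292 = 2 - 4292 = -4290)
r + t = -4290 + 20615 = 16325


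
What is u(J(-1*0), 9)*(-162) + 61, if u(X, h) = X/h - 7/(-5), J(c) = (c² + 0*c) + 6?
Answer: -1369/5 ≈ -273.80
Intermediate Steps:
J(c) = 6 + c² (J(c) = (c² + 0) + 6 = c² + 6 = 6 + c²)
u(X, h) = 7/5 + X/h (u(X, h) = X/h - 7*(-⅕) = X/h + 7/5 = 7/5 + X/h)
u(J(-1*0), 9)*(-162) + 61 = (7/5 + (6 + (-1*0)²)/9)*(-162) + 61 = (7/5 + (6 + 0²)*(⅑))*(-162) + 61 = (7/5 + (6 + 0)*(⅑))*(-162) + 61 = (7/5 + 6*(⅑))*(-162) + 61 = (7/5 + ⅔)*(-162) + 61 = (31/15)*(-162) + 61 = -1674/5 + 61 = -1369/5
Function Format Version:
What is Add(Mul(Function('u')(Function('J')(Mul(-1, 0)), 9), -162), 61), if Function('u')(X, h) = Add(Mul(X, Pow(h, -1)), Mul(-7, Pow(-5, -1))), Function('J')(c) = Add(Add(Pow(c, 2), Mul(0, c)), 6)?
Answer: Rational(-1369, 5) ≈ -273.80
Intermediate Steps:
Function('J')(c) = Add(6, Pow(c, 2)) (Function('J')(c) = Add(Add(Pow(c, 2), 0), 6) = Add(Pow(c, 2), 6) = Add(6, Pow(c, 2)))
Function('u')(X, h) = Add(Rational(7, 5), Mul(X, Pow(h, -1))) (Function('u')(X, h) = Add(Mul(X, Pow(h, -1)), Mul(-7, Rational(-1, 5))) = Add(Mul(X, Pow(h, -1)), Rational(7, 5)) = Add(Rational(7, 5), Mul(X, Pow(h, -1))))
Add(Mul(Function('u')(Function('J')(Mul(-1, 0)), 9), -162), 61) = Add(Mul(Add(Rational(7, 5), Mul(Add(6, Pow(Mul(-1, 0), 2)), Pow(9, -1))), -162), 61) = Add(Mul(Add(Rational(7, 5), Mul(Add(6, Pow(0, 2)), Rational(1, 9))), -162), 61) = Add(Mul(Add(Rational(7, 5), Mul(Add(6, 0), Rational(1, 9))), -162), 61) = Add(Mul(Add(Rational(7, 5), Mul(6, Rational(1, 9))), -162), 61) = Add(Mul(Add(Rational(7, 5), Rational(2, 3)), -162), 61) = Add(Mul(Rational(31, 15), -162), 61) = Add(Rational(-1674, 5), 61) = Rational(-1369, 5)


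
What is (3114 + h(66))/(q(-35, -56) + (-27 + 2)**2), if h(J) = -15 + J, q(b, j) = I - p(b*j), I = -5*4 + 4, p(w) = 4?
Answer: 633/121 ≈ 5.2314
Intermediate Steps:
I = -16 (I = -20 + 4 = -16)
q(b, j) = -20 (q(b, j) = -16 - 1*4 = -16 - 4 = -20)
(3114 + h(66))/(q(-35, -56) + (-27 + 2)**2) = (3114 + (-15 + 66))/(-20 + (-27 + 2)**2) = (3114 + 51)/(-20 + (-25)**2) = 3165/(-20 + 625) = 3165/605 = 3165*(1/605) = 633/121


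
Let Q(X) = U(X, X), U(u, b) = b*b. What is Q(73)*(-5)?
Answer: -26645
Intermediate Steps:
U(u, b) = b**2
Q(X) = X**2
Q(73)*(-5) = 73**2*(-5) = 5329*(-5) = -26645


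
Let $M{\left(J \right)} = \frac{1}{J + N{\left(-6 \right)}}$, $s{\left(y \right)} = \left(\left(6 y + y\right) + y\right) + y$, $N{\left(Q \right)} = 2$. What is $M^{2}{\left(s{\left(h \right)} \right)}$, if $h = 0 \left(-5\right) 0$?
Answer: $\frac{1}{4} \approx 0.25$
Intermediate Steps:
$h = 0$ ($h = 0 \cdot 0 = 0$)
$s{\left(y \right)} = 9 y$ ($s{\left(y \right)} = \left(7 y + y\right) + y = 8 y + y = 9 y$)
$M{\left(J \right)} = \frac{1}{2 + J}$ ($M{\left(J \right)} = \frac{1}{J + 2} = \frac{1}{2 + J}$)
$M^{2}{\left(s{\left(h \right)} \right)} = \left(\frac{1}{2 + 9 \cdot 0}\right)^{2} = \left(\frac{1}{2 + 0}\right)^{2} = \left(\frac{1}{2}\right)^{2} = \frac{1}{4}$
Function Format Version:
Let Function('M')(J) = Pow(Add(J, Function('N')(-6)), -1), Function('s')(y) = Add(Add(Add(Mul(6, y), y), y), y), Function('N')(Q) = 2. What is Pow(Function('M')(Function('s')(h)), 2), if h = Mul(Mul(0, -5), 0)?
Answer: Rational(1, 4) ≈ 0.25000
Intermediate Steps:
h = 0 (h = Mul(0, 0) = 0)
Function('s')(y) = Mul(9, y) (Function('s')(y) = Add(Add(Mul(7, y), y), y) = Add(Mul(8, y), y) = Mul(9, y))
Function('M')(J) = Pow(Add(2, J), -1) (Function('M')(J) = Pow(Add(J, 2), -1) = Pow(Add(2, J), -1))
Pow(Function('M')(Function('s')(h)), 2) = Pow(Pow(Add(2, Mul(9, 0)), -1), 2) = Pow(Pow(Add(2, 0), -1), 2) = Pow(Pow(2, -1), 2) = Pow(Rational(1, 2), 2) = Rational(1, 4)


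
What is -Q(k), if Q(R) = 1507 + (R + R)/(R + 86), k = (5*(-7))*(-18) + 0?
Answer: -270068/179 ≈ -1508.8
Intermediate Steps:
k = 630 (k = -35*(-18) + 0 = 630 + 0 = 630)
Q(R) = 1507 + 2*R/(86 + R) (Q(R) = 1507 + (2*R)/(86 + R) = 1507 + 2*R/(86 + R))
-Q(k) = -(129602 + 1509*630)/(86 + 630) = -(129602 + 950670)/716 = -1080272/716 = -1*270068/179 = -270068/179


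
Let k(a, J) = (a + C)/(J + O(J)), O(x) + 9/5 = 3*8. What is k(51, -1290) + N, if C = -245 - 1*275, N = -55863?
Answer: -354113212/6339 ≈ -55863.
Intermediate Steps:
O(x) = 111/5 (O(x) = -9/5 + 3*8 = -9/5 + 24 = 111/5)
C = -520 (C = -245 - 275 = -520)
k(a, J) = (-520 + a)/(111/5 + J) (k(a, J) = (a - 520)/(J + 111/5) = (-520 + a)/(111/5 + J))
k(51, -1290) + N = 5*(-520 + 51)/(111 + 5*(-1290)) - 55863 = 5*(-469)/(111 - 6450) - 55863 = 5*(-469)/(-6339) - 55863 = 5*(-1/6339)*(-469) - 55863 = 2345/6339 - 55863 = -354113212/6339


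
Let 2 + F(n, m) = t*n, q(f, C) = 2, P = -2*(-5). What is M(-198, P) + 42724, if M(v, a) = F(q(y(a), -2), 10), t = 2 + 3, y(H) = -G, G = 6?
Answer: 42732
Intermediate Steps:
P = 10
y(H) = -6 (y(H) = -1*6 = -6)
t = 5
F(n, m) = -2 + 5*n
M(v, a) = 8 (M(v, a) = -2 + 5*2 = -2 + 10 = 8)
M(-198, P) + 42724 = 8 + 42724 = 42732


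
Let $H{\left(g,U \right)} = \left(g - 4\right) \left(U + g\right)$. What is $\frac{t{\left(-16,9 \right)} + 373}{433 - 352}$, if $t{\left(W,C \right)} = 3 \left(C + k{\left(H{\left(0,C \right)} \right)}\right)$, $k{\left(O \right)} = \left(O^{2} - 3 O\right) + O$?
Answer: $\frac{4504}{81} \approx 55.605$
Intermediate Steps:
$H{\left(g,U \right)} = \left(-4 + g\right) \left(U + g\right)$
$k{\left(O \right)} = O^{2} - 2 O$
$t{\left(W,C \right)} = 3 C - 12 C \left(-2 - 4 C\right)$ ($t{\left(W,C \right)} = 3 \left(C + \left(0^{2} - 4 C - 0 + C 0\right) \left(-2 + \left(0^{2} - 4 C - 0 + C 0\right)\right)\right) = 3 \left(C + \left(0 - 4 C + 0 + 0\right) \left(-2 + \left(0 - 4 C + 0 + 0\right)\right)\right) = 3 \left(C + - 4 C \left(-2 - 4 C\right)\right) = 3 \left(C - 4 C \left(-2 - 4 C\right)\right) = 3 C - 12 C \left(-2 - 4 C\right)$)
$\frac{t{\left(-16,9 \right)} + 373}{433 - 352} = \frac{3 \cdot 9 \left(9 + 16 \cdot 9\right) + 373}{433 - 352} = \frac{3 \cdot 9 \left(9 + 144\right) + 373}{81} = \left(3 \cdot 9 \cdot 153 + 373\right) \frac{1}{81} = \left(4131 + 373\right) \frac{1}{81} = 4504 \cdot \frac{1}{81} = \frac{4504}{81}$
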